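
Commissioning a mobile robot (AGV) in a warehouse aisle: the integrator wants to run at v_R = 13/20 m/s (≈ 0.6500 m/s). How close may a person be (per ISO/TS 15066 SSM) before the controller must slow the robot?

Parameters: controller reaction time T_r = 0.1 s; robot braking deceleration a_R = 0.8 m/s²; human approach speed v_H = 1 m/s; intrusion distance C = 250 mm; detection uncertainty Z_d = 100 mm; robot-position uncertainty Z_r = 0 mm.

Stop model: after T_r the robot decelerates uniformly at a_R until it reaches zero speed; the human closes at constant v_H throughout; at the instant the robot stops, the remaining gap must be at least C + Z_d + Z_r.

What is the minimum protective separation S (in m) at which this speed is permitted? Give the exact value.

S_min = 5093/3200 m = 1.5916 m

braking lasts T_s = (13/20)/(4/5) = 0.8125 s
robot covers v_R·T_r = 0.6500·0.1000 = 0.0650 m before braking
robot covers 0.6500·0.8125 − ½·0.8000·0.8125² = 0.2641 m while stopping
human closes 1.0000·0.9125 = 0.9125 m
residual clearance needed = 0.2500+0.1000+0.0000 = 0.3500 m
S_min ≈ 0.0650+0.2641+0.9125+0.3500  ⇒  S_min = 5093/3200 m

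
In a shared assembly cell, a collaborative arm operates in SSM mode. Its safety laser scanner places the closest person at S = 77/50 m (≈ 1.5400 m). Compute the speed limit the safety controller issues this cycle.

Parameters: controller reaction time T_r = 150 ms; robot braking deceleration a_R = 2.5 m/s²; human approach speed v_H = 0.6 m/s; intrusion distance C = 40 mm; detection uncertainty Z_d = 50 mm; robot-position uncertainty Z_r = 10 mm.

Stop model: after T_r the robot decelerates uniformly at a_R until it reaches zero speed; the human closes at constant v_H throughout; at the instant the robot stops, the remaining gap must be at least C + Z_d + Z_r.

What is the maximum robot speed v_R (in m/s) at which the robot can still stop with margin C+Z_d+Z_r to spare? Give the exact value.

v_R_max = 9/5 m/s = 1.8000 m/s

quadratic (1/5)·v² + (39/100)·v + (-27/20) = 0
  disc = (39/100)² − 4·(1/5)·(-27/20) = 12321/10000 ; √disc = 111/100
  v_R = (−(39/100) + 111/100) / (2·(1/5)) = 9/5 m/s
check:
T_s = v_R/a_R = (9/5)/(5/2) = 0.7200 s
robot in T_r: 1.8000·0.1500 = 0.2700 m
robot under decel: 1.8000²/(2·2.5000) = 0.6480 m
human closes 0.6000·0.8700 = 0.5220 m
margins: 0.0400+0.0500+0.0100 = 0.1000 m
sum ≈ 0.2700+0.6480+0.5220+0.1000 ≈ 1.5400 m = S ✓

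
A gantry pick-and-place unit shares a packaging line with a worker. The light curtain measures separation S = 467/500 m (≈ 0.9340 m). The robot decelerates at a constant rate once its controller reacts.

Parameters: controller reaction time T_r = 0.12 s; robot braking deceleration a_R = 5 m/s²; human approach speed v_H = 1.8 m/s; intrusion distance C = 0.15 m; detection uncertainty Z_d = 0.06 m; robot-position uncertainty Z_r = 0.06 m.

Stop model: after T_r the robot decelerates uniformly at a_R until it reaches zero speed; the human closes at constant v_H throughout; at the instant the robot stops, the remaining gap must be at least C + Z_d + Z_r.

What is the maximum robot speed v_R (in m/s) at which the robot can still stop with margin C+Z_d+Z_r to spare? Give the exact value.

v_R_max = 4/5 m/s = 0.8000 m/s

collect terms ⇒ (1/10)·v_R² + (12/25)·v_R + (-56/125) = 0
  disc = (12/25)² − 4·(1/10)·(-56/125) = 256/625 ; √disc = 16/25
  v_R = (−(12/25) + 16/25) / (2·(1/10)) = 4/5 m/s
check:
braking lasts T_s = (4/5)/5 = 0.1600 s
reaction-phase robot travel = 0.8000·0.1200 = 0.0960 m
braking distance = 0.8000²/(2·5.0000) = 0.0640 m
human closes 1.8000·0.2800 = 0.5040 m
residual clearance needed = 0.1500+0.0600+0.0600 = 0.2700 m
sum ≈ 0.0960+0.0640+0.5040+0.2700 ≈ 0.9340 m = S ✓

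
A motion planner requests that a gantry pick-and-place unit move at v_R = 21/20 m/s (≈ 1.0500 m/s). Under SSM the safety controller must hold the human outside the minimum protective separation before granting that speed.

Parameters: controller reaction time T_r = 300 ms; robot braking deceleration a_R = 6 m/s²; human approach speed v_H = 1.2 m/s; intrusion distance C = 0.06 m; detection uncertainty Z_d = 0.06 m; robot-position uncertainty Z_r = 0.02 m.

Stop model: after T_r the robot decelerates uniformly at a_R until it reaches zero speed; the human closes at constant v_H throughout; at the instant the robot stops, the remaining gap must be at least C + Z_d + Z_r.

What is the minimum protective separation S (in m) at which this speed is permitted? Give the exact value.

T_s = v_R/a_R = (21/20)/6 = 0.1750 s
robot covers v_R·T_r = 1.0500·0.3000 = 0.3150 m before braking
robot covers 1.0500·0.1750 − ½·6.0000·0.1750² = 0.0919 m while stopping
person approaches 1.2000·(0.3000+0.1750) = 0.5700 m
margins: 0.0600+0.0600+0.0200 = 0.1400 m
S_min ≈ 0.3150+0.0919+0.5700+0.1400  ⇒  S_min = 1787/1600 m

S_min = 1787/1600 m = 1.1169 m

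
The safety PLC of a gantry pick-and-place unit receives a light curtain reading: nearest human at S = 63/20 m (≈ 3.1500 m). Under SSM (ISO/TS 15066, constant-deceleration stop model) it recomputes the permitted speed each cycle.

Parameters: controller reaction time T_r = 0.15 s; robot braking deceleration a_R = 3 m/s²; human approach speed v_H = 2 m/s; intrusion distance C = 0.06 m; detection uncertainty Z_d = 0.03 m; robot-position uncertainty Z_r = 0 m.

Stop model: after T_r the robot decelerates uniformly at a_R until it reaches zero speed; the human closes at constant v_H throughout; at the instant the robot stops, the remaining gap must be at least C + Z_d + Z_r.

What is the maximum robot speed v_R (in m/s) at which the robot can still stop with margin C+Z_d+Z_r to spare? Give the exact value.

v_R_max = 23/10 m/s = 2.3000 m/s

collect terms ⇒ (1/6)·v_R² + (49/60)·v_R + (-69/25) = 0
  disc = (49/60)² − 4·(1/6)·(-69/25) = 361/144 ; √disc = 19/12
  v_R = (−(49/60) + 19/12) / (2·(1/6)) = 23/10 m/s
check:
T_s = v_R/a_R = (23/10)/3 = 0.7667 s
robot in T_r: 2.3000·0.1500 = 0.3450 m
robot covers 2.3000·0.7667 − ½·3.0000·0.7667² = 0.8817 m while stopping
human over T_r+T_s: 2.0000·(0.1500+0.7667) = 1.8333 m
residual clearance needed = 0.0600+0.0300+0.0000 = 0.0900 m
sum ≈ 0.3450+0.8817+1.8333+0.0900 ≈ 3.1500 m = S ✓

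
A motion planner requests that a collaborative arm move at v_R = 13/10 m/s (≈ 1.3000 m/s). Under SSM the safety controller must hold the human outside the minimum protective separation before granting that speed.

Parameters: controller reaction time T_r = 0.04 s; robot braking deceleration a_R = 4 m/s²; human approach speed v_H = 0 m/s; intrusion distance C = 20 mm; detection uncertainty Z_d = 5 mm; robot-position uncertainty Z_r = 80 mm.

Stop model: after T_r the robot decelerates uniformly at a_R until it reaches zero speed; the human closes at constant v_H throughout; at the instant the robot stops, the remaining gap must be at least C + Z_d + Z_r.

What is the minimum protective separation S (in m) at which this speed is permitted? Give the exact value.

T_s = v_R/a_R = (13/10)/4 = 0.3250 s
robot covers v_R·T_r = 1.3000·0.0400 = 0.0520 m before braking
braking distance = 1.3000²/(2·4.0000) = 0.2112 m
human over T_r+T_s: 0.0000·(0.0400+0.3250) = 0.0000 m
margins: 0.0200+0.0050+0.0800 = 0.1050 m
S_min ≈ 0.0520+0.2112+0.0000+0.1050  ⇒  S_min = 1473/4000 m

S_min = 1473/4000 m = 0.3683 m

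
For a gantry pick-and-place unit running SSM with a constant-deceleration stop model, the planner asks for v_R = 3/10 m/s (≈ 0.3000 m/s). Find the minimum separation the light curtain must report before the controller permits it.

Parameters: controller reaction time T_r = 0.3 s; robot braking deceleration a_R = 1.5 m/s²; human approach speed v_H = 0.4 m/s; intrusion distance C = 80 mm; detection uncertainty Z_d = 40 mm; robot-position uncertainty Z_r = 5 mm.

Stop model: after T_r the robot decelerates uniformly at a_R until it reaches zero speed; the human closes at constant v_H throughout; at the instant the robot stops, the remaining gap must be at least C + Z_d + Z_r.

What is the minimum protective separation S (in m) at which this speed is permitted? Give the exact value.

S_min = 89/200 m = 0.4450 m

T_s = v_R/a_R = (3/10)/(3/2) = 0.2000 s
reaction-phase robot travel = 0.3000·0.3000 = 0.0900 m
braking distance = 0.3000²/(2·1.5000) = 0.0300 m
person approaches 0.4000·(0.3000+0.2000) = 0.2000 m
margins: 0.0800+0.0400+0.0050 = 0.1250 m
S_min ≈ 0.0900+0.0300+0.2000+0.1250  ⇒  S_min = 89/200 m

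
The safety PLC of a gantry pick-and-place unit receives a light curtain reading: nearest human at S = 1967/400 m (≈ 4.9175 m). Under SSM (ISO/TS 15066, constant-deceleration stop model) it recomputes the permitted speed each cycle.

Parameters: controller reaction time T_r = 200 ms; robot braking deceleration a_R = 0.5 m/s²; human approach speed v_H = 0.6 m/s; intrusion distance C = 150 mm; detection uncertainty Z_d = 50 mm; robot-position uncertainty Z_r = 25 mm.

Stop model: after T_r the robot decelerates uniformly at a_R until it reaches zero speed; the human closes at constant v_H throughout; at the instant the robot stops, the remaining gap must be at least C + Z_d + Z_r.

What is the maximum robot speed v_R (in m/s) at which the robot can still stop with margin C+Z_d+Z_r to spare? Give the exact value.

quadratic (1)·v² + (7/5)·v + (-1829/400) = 0
  disc = (7/5)² − 4·(1)·(-1829/400) = 81/4 ; √disc = 9/2
  v_R = (−(7/5) + 9/2) / (2·(1)) = 31/20 m/s
check:
T_s = v_R/a_R = (31/20)/(1/2) = 3.1000 s
robot in T_r: 1.5500·0.2000 = 0.3100 m
robot covers 1.5500·3.1000 − ½·0.5000·3.1000² = 2.4025 m while stopping
human closes 0.6000·3.3000 = 1.9800 m
C+Z_d+Z_r = 0.1500+0.0500+0.0250 = 0.2250 m
sum ≈ 0.3100+2.4025+1.9800+0.2250 ≈ 4.9175 m = S ✓

v_R_max = 31/20 m/s = 1.5500 m/s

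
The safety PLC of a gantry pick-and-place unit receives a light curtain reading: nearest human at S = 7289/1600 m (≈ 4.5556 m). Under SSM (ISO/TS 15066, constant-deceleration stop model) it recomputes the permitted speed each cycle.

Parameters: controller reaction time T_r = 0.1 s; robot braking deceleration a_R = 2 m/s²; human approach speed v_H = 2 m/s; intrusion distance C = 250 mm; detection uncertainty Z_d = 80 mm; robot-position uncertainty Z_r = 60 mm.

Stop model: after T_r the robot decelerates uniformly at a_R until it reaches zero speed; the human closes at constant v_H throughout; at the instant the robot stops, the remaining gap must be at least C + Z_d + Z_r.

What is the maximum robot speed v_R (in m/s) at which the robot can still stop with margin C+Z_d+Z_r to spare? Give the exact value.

collect terms ⇒ (1/4)·v_R² + (11/10)·v_R + (-1269/320) = 0
  disc = (11/10)² − 4·(1/4)·(-1269/320) = 8281/1600 ; √disc = 91/40
  v_R = (−(11/10) + 91/40) / (2·(1/4)) = 47/20 m/s
check:
T_s = v_R/a_R = (47/20)/2 = 1.1750 s
reaction-phase robot travel = 2.3500·0.1000 = 0.2350 m
braking distance = 2.3500²/(2·2.0000) = 1.3806 m
person approaches 2.0000·(0.1000+1.1750) = 2.5500 m
C+Z_d+Z_r = 0.2500+0.0800+0.0600 = 0.3900 m
sum ≈ 0.2350+1.3806+2.5500+0.3900 ≈ 4.5556 m = S ✓

v_R_max = 47/20 m/s = 2.3500 m/s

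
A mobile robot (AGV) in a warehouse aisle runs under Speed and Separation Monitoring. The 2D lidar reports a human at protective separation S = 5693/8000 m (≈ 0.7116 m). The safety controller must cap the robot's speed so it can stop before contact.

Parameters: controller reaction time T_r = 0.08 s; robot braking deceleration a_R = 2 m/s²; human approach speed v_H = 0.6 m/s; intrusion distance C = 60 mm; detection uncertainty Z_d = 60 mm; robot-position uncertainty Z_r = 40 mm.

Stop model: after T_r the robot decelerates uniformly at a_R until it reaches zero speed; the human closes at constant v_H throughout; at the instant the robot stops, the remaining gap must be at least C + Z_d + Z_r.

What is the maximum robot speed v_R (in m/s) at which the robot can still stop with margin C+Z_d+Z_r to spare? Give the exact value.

v_R_max = 17/20 m/s = 0.8500 m/s

at the boundary: (1/4)·v² + (19/50)·v + (-4029/8000) = 0
  disc = (19/50)² − 4·(1/4)·(-4029/8000) = 25921/40000 ; √disc = 161/200
  v_R = (−(19/50) + 161/200) / (2·(1/4)) = 17/20 m/s
check:
T_s = v_R/a_R = (17/20)/2 = 0.4250 s
reaction-phase robot travel = 0.8500·0.0800 = 0.0680 m
robot under decel: 0.8500²/(2·2.0000) = 0.1806 m
person approaches 0.6000·(0.0800+0.4250) = 0.3030 m
C+Z_d+Z_r = 0.0600+0.0600+0.0400 = 0.1600 m
sum ≈ 0.0680+0.1806+0.3030+0.1600 ≈ 0.7116 m = S ✓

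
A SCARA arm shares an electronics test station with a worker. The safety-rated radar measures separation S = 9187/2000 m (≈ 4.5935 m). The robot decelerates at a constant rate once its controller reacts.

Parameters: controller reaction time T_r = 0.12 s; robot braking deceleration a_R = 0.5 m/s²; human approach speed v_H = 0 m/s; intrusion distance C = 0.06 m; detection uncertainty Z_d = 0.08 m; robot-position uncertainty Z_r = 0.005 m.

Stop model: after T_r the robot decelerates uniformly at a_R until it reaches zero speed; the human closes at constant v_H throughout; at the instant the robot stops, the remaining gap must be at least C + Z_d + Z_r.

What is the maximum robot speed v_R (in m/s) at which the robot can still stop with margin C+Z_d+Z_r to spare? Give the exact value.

v_R_max = 41/20 m/s = 2.0500 m/s

quadratic (1)·v² + (3/25)·v + (-8897/2000) = 0
  disc = (3/25)² − 4·(1)·(-8897/2000) = 44521/2500 ; √disc = 211/50
  v_R = (−(3/25) + 211/50) / (2·(1)) = 41/20 m/s
check:
stop time T_s = (41/20)/(1/2) = 4.1000 s
robot in T_r: 2.0500·0.1200 = 0.2460 m
robot covers 2.0500·4.1000 − ½·0.5000·4.1000² = 4.2025 m while stopping
human over T_r+T_s: 0.0000·(0.1200+4.1000) = 0.0000 m
residual clearance needed = 0.0600+0.0800+0.0050 = 0.1450 m
sum ≈ 0.2460+4.2025+0.0000+0.1450 ≈ 4.5935 m = S ✓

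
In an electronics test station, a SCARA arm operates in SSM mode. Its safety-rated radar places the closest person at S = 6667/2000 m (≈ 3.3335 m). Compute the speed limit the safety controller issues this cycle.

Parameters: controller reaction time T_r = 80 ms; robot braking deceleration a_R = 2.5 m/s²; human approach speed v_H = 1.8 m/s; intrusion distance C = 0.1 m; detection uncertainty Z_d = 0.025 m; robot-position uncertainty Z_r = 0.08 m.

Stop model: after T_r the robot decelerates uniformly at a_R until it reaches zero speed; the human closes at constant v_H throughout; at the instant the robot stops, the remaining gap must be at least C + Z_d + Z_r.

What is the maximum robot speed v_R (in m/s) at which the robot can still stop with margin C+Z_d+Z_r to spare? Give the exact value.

quadratic (1/5)·v² + (4/5)·v + (-5969/2000) = 0
  disc = (4/5)² − 4·(1/5)·(-5969/2000) = 7569/2500 ; √disc = 87/50
  v_R = (−(4/5) + 87/50) / (2·(1/5)) = 47/20 m/s
check:
braking lasts T_s = (47/20)/(5/2) = 0.9400 s
robot covers v_R·T_r = 2.3500·0.0800 = 0.1880 m before braking
robot covers 2.3500·0.9400 − ½·2.5000·0.9400² = 1.1045 m while stopping
human closes 1.8000·1.0200 = 1.8360 m
C+Z_d+Z_r = 0.1000+0.0250+0.0800 = 0.2050 m
sum ≈ 0.1880+1.1045+1.8360+0.2050 ≈ 3.3335 m = S ✓

v_R_max = 47/20 m/s = 2.3500 m/s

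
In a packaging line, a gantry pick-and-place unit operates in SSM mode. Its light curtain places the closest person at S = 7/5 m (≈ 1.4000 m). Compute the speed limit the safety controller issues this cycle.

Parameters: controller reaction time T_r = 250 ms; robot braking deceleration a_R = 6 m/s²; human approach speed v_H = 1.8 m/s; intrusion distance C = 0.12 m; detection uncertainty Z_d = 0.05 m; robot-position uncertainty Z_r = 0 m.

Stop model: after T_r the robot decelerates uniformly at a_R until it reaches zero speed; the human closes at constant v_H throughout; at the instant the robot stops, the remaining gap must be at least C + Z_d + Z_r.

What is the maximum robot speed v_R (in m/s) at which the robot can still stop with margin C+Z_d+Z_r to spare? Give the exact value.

at the boundary: (1/12)·v² + (11/20)·v + (-39/50) = 0
  disc = (11/20)² − 4·(1/12)·(-39/50) = 9/16 ; √disc = 3/4
  v_R = (−(11/20) + 3/4) / (2·(1/12)) = 6/5 m/s
check:
braking lasts T_s = (6/5)/6 = 0.2000 s
reaction-phase robot travel = 1.2000·0.2500 = 0.3000 m
robot covers 1.2000·0.2000 − ½·6.0000·0.2000² = 0.1200 m while stopping
person approaches 1.8000·(0.2500+0.2000) = 0.8100 m
C+Z_d+Z_r = 0.1200+0.0500+0.0000 = 0.1700 m
sum ≈ 0.3000+0.1200+0.8100+0.1700 ≈ 1.4000 m = S ✓

v_R_max = 6/5 m/s = 1.2000 m/s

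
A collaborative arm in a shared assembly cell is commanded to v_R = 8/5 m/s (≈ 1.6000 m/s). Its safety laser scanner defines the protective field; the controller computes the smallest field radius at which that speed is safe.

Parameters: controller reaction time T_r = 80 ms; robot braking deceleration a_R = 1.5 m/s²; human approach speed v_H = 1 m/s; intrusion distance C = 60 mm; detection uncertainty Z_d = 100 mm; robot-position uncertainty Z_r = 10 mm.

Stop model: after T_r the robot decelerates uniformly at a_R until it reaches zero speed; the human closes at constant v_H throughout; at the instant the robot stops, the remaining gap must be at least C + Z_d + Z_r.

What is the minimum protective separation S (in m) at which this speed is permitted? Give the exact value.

stop time T_s = (8/5)/(3/2) = 1.0667 s
reaction-phase robot travel = 1.6000·0.0800 = 0.1280 m
braking distance = 1.6000²/(2·1.5000) = 0.8533 m
human over T_r+T_s: 1.0000·(0.0800+1.0667) = 1.1467 m
margins: 0.0600+0.1000+0.0100 = 0.1700 m
S_min ≈ 0.1280+0.8533+1.1467+0.1700  ⇒  S_min = 1149/500 m

S_min = 1149/500 m = 2.2980 m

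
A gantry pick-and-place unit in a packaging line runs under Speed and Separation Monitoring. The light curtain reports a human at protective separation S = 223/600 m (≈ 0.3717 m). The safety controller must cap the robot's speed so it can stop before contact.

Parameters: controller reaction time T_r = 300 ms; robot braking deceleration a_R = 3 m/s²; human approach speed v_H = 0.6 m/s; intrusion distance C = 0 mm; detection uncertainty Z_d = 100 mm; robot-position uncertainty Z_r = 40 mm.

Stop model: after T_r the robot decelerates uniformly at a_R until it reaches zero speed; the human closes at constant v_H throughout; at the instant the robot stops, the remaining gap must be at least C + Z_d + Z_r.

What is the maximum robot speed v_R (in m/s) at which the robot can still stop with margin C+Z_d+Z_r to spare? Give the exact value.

v_R_max = 1/10 m/s = 0.1000 m/s

at the boundary: (1/6)·v² + (1/2)·v + (-31/600) = 0
  disc = (1/2)² − 4·(1/6)·(-31/600) = 64/225 ; √disc = 8/15
  v_R = (−(1/2) + 8/15) / (2·(1/6)) = 1/10 m/s
check:
braking lasts T_s = (1/10)/3 = 0.0333 s
robot in T_r: 0.1000·0.3000 = 0.0300 m
braking distance = 0.1000²/(2·3.0000) = 0.0017 m
human closes 0.6000·0.3333 = 0.2000 m
C+Z_d+Z_r = 0.0000+0.1000+0.0400 = 0.1400 m
sum ≈ 0.0300+0.0017+0.2000+0.1400 ≈ 0.3717 m = S ✓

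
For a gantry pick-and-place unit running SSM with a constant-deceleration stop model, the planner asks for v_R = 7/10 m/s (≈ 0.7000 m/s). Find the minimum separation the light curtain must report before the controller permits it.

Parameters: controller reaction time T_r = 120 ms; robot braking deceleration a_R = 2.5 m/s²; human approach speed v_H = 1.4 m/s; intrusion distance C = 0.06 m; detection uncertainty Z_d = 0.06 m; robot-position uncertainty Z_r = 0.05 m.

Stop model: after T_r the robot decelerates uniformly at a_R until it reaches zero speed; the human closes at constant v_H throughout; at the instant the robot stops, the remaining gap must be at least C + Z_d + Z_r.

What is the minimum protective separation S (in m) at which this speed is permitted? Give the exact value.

braking lasts T_s = (7/10)/(5/2) = 0.2800 s
reaction-phase robot travel = 0.7000·0.1200 = 0.0840 m
robot under decel: 0.7000²/(2·2.5000) = 0.0980 m
human over T_r+T_s: 1.4000·(0.1200+0.2800) = 0.5600 m
C+Z_d+Z_r = 0.0600+0.0600+0.0500 = 0.1700 m
S_min ≈ 0.0840+0.0980+0.5600+0.1700  ⇒  S_min = 114/125 m

S_min = 114/125 m = 0.9120 m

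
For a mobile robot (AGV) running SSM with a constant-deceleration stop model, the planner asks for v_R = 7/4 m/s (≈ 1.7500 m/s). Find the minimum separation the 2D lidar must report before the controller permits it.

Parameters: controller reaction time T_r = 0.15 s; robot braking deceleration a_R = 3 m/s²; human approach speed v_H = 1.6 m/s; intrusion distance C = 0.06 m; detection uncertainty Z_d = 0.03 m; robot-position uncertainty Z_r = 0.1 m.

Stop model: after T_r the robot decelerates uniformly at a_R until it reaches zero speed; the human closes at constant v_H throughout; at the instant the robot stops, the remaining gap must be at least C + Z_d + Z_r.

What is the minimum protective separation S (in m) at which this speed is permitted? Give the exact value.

braking lasts T_s = (7/4)/3 = 0.5833 s
robot covers v_R·T_r = 1.7500·0.1500 = 0.2625 m before braking
robot covers 1.7500·0.5833 − ½·3.0000·0.5833² = 0.5104 m while stopping
human over T_r+T_s: 1.6000·(0.1500+0.5833) = 1.1733 m
C+Z_d+Z_r = 0.0600+0.0300+0.1000 = 0.1900 m
S_min ≈ 0.2625+0.5104+1.1733+0.1900  ⇒  S_min = 1709/800 m

S_min = 1709/800 m = 2.1362 m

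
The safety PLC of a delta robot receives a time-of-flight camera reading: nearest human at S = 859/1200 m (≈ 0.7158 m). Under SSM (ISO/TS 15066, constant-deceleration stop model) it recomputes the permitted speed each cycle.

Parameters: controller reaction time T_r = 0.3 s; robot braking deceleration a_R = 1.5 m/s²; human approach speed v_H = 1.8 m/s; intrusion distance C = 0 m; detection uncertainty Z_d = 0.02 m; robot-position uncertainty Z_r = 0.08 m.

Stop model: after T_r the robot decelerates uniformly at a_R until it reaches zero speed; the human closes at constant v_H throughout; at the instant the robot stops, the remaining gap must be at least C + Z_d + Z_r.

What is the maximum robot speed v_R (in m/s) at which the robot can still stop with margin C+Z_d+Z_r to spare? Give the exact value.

v_R_max = 1/20 m/s = 0.0500 m/s

quadratic (1/3)·v² + (3/2)·v + (-91/1200) = 0
  disc = (3/2)² − 4·(1/3)·(-91/1200) = 529/225 ; √disc = 23/15
  v_R = (−(3/2) + 23/15) / (2·(1/3)) = 1/20 m/s
check:
stop time T_s = (1/20)/(3/2) = 0.0333 s
robot covers v_R·T_r = 0.0500·0.3000 = 0.0150 m before braking
braking distance = 0.0500²/(2·1.5000) = 0.0008 m
human closes 1.8000·0.3333 = 0.6000 m
C+Z_d+Z_r = 0.0000+0.0200+0.0800 = 0.1000 m
sum ≈ 0.0150+0.0008+0.6000+0.1000 ≈ 0.7158 m = S ✓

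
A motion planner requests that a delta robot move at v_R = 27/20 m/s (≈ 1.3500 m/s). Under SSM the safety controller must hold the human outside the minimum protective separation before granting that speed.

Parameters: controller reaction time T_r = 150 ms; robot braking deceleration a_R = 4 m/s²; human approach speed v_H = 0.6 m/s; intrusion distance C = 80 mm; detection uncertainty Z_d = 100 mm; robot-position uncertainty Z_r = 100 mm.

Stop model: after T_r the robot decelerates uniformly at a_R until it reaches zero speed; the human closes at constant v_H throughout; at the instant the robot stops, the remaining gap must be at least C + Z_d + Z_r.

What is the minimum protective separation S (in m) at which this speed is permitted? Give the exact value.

S_min = 3209/3200 m = 1.0028 m

stop time T_s = (27/20)/4 = 0.3375 s
robot covers v_R·T_r = 1.3500·0.1500 = 0.2025 m before braking
robot covers 1.3500·0.3375 − ½·4.0000·0.3375² = 0.2278 m while stopping
human closes 0.6000·0.4875 = 0.2925 m
C+Z_d+Z_r = 0.0800+0.1000+0.1000 = 0.2800 m
S_min ≈ 0.2025+0.2278+0.2925+0.2800  ⇒  S_min = 3209/3200 m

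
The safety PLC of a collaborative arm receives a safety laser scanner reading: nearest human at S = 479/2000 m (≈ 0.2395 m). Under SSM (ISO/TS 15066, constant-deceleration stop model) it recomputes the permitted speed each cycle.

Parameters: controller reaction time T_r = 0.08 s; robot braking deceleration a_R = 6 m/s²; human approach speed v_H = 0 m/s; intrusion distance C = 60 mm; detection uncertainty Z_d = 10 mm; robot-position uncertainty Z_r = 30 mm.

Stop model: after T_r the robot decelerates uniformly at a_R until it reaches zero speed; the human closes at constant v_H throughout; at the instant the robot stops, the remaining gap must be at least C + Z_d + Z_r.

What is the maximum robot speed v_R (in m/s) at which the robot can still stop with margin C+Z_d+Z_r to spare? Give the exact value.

quadratic (1/12)·v² + (2/25)·v + (-279/2000) = 0
  disc = (2/25)² − 4·(1/12)·(-279/2000) = 529/10000 ; √disc = 23/100
  v_R = (−(2/25) + 23/100) / (2·(1/12)) = 9/10 m/s
check:
T_s = v_R/a_R = (9/10)/6 = 0.1500 s
robot covers v_R·T_r = 0.9000·0.0800 = 0.0720 m before braking
robot under decel: 0.9000²/(2·6.0000) = 0.0675 m
person approaches 0.0000·(0.0800+0.1500) = 0.0000 m
residual clearance needed = 0.0600+0.0100+0.0300 = 0.1000 m
sum ≈ 0.0720+0.0675+0.0000+0.1000 ≈ 0.2395 m = S ✓

v_R_max = 9/10 m/s = 0.9000 m/s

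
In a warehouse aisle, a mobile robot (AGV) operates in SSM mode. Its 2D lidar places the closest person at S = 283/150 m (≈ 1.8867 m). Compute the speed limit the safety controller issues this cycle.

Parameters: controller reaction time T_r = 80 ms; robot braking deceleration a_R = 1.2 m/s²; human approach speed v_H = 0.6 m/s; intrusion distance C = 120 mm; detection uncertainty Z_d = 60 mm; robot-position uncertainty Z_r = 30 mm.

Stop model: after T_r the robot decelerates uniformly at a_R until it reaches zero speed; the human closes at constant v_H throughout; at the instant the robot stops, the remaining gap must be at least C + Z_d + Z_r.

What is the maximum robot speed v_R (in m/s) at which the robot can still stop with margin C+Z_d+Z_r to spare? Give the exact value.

v_R_max = 7/5 m/s = 1.4000 m/s

collect terms ⇒ (5/12)·v_R² + (29/50)·v_R + (-2443/1500) = 0
  disc = (29/50)² − 4·(5/12)·(-2443/1500) = 17161/5625 ; √disc = 131/75
  v_R = (−(29/50) + 131/75) / (2·(5/12)) = 7/5 m/s
check:
stop time T_s = (7/5)/(6/5) = 1.1667 s
robot in T_r: 1.4000·0.0800 = 0.1120 m
robot under decel: 1.4000²/(2·1.2000) = 0.8167 m
human closes 0.6000·1.2467 = 0.7480 m
margins: 0.1200+0.0600+0.0300 = 0.2100 m
sum ≈ 0.1120+0.8167+0.7480+0.2100 ≈ 1.8867 m = S ✓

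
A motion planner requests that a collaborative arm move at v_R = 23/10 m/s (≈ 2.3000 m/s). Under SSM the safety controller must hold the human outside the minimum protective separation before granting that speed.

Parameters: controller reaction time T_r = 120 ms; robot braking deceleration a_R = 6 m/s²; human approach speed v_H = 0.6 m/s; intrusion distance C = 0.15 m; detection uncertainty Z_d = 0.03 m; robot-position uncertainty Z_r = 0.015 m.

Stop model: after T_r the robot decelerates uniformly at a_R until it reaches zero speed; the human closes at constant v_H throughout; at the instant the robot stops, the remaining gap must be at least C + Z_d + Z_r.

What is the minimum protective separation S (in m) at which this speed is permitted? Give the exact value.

stop time T_s = (23/10)/6 = 0.3833 s
robot in T_r: 2.3000·0.1200 = 0.2760 m
braking distance = 2.3000²/(2·6.0000) = 0.4408 m
person approaches 0.6000·(0.1200+0.3833) = 0.3020 m
margins: 0.1500+0.0300+0.0150 = 0.1950 m
S_min ≈ 0.2760+0.4408+0.3020+0.1950  ⇒  S_min = 7283/6000 m

S_min = 7283/6000 m = 1.2138 m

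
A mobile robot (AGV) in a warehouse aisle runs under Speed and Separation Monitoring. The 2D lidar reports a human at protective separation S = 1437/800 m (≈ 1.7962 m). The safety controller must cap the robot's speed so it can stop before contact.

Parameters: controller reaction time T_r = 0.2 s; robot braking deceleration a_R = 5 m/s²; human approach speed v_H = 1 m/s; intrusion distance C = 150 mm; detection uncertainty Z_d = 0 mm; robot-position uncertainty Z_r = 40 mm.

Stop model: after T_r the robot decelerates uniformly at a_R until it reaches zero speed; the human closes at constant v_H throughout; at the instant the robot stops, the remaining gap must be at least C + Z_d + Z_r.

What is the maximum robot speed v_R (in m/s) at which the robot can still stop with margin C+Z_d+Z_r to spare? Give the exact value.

v_R_max = 9/4 m/s = 2.2500 m/s

collect terms ⇒ (1/10)·v_R² + (2/5)·v_R + (-45/32) = 0
  disc = (2/5)² − 4·(1/10)·(-45/32) = 289/400 ; √disc = 17/20
  v_R = (−(2/5) + 17/20) / (2·(1/10)) = 9/4 m/s
check:
braking lasts T_s = (9/4)/5 = 0.4500 s
robot covers v_R·T_r = 2.2500·0.2000 = 0.4500 m before braking
robot covers 2.2500·0.4500 − ½·5.0000·0.4500² = 0.5062 m while stopping
person approaches 1.0000·(0.2000+0.4500) = 0.6500 m
margins: 0.1500+0.0000+0.0400 = 0.1900 m
sum ≈ 0.4500+0.5062+0.6500+0.1900 ≈ 1.7962 m = S ✓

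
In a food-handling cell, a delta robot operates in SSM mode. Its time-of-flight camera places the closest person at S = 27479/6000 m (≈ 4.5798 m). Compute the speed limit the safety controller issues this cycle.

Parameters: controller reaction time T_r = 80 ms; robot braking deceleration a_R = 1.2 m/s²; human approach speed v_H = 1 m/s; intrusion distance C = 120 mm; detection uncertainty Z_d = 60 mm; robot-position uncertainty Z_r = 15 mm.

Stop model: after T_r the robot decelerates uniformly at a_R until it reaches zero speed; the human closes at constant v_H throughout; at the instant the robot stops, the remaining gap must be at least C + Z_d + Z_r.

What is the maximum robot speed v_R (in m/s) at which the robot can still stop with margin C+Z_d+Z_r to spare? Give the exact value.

at the boundary: (5/12)·v² + (137/150)·v + (-25829/6000) = 0
  disc = (137/150)² − 4·(5/12)·(-25829/6000) = 80089/10000 ; √disc = 283/100
  v_R = (−(137/150) + 283/100) / (2·(5/12)) = 23/10 m/s
check:
T_s = v_R/a_R = (23/10)/(6/5) = 1.9167 s
robot covers v_R·T_r = 2.3000·0.0800 = 0.1840 m before braking
robot covers 2.3000·1.9167 − ½·1.2000·1.9167² = 2.2042 m while stopping
person approaches 1.0000·(0.0800+1.9167) = 1.9967 m
residual clearance needed = 0.1200+0.0600+0.0150 = 0.1950 m
sum ≈ 0.1840+2.2042+1.9967+0.1950 ≈ 4.5798 m = S ✓

v_R_max = 23/10 m/s = 2.3000 m/s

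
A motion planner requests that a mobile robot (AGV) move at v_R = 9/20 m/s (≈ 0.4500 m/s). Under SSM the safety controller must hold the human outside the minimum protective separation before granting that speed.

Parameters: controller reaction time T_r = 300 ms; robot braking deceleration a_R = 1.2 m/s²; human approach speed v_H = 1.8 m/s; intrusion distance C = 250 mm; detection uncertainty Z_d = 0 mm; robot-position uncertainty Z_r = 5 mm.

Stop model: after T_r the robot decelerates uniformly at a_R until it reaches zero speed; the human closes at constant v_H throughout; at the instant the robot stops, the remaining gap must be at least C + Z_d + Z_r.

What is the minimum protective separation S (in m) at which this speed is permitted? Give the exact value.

braking lasts T_s = (9/20)/(6/5) = 0.3750 s
reaction-phase robot travel = 0.4500·0.3000 = 0.1350 m
robot under decel: 0.4500²/(2·1.2000) = 0.0844 m
person approaches 1.8000·(0.3000+0.3750) = 1.2150 m
margins: 0.2500+0.0000+0.0050 = 0.2550 m
S_min ≈ 0.1350+0.0844+1.2150+0.2550  ⇒  S_min = 2703/1600 m

S_min = 2703/1600 m = 1.6894 m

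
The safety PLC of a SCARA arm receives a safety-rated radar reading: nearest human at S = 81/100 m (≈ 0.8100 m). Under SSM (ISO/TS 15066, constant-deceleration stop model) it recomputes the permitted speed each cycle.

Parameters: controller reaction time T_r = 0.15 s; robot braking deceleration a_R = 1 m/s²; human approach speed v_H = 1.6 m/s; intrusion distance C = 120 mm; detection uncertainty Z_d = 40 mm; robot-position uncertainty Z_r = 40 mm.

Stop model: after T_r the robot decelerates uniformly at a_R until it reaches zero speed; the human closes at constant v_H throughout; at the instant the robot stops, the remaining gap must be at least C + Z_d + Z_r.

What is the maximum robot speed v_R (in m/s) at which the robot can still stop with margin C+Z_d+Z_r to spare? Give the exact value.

v_R_max = 1/5 m/s = 0.2000 m/s

quadratic (1/2)·v² + (7/4)·v + (-37/100) = 0
  disc = (7/4)² − 4·(1/2)·(-37/100) = 1521/400 ; √disc = 39/20
  v_R = (−(7/4) + 39/20) / (2·(1/2)) = 1/5 m/s
check:
braking lasts T_s = (1/5)/1 = 0.2000 s
robot in T_r: 0.2000·0.1500 = 0.0300 m
robot under decel: 0.2000²/(2·1.0000) = 0.0200 m
human closes 1.6000·0.3500 = 0.5600 m
margins: 0.1200+0.0400+0.0400 = 0.2000 m
sum ≈ 0.0300+0.0200+0.5600+0.2000 ≈ 0.8100 m = S ✓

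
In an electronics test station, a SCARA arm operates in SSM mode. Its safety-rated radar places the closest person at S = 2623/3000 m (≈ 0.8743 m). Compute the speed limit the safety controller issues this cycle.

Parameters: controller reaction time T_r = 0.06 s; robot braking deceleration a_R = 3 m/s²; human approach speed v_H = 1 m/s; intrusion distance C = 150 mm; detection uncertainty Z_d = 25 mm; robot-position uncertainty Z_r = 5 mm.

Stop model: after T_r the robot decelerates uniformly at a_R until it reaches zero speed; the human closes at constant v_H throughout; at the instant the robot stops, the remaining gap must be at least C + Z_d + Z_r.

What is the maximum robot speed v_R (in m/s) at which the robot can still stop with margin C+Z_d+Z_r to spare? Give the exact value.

at the boundary: (1/6)·v² + (59/150)·v + (-1903/3000) = 0
  disc = (59/150)² − 4·(1/6)·(-1903/3000) = 361/625 ; √disc = 19/25
  v_R = (−(59/150) + 19/25) / (2·(1/6)) = 11/10 m/s
check:
braking lasts T_s = (11/10)/3 = 0.3667 s
robot in T_r: 1.1000·0.0600 = 0.0660 m
robot covers 1.1000·0.3667 − ½·3.0000·0.3667² = 0.2017 m while stopping
human over T_r+T_s: 1.0000·(0.0600+0.3667) = 0.4267 m
residual clearance needed = 0.1500+0.0250+0.0050 = 0.1800 m
sum ≈ 0.0660+0.2017+0.4267+0.1800 ≈ 0.8743 m = S ✓

v_R_max = 11/10 m/s = 1.1000 m/s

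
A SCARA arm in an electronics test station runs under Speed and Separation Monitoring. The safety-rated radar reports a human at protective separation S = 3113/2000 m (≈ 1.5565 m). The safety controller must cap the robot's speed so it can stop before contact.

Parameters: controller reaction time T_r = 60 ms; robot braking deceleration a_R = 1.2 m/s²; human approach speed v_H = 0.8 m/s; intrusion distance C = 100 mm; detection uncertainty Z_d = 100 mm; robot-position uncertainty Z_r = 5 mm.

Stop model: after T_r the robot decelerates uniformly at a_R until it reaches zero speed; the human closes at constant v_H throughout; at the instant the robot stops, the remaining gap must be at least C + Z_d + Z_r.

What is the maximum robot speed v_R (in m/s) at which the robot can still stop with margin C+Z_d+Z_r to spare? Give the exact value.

collect terms ⇒ (5/12)·v_R² + (109/150)·v_R + (-2607/2000) = 0
  disc = (109/150)² − 4·(5/12)·(-2607/2000) = 243049/90000 ; √disc = 493/300
  v_R = (−(109/150) + 493/300) / (2·(5/12)) = 11/10 m/s
check:
braking lasts T_s = (11/10)/(6/5) = 0.9167 s
reaction-phase robot travel = 1.1000·0.0600 = 0.0660 m
robot covers 1.1000·0.9167 − ½·1.2000·0.9167² = 0.5042 m while stopping
person approaches 0.8000·(0.0600+0.9167) = 0.7813 m
C+Z_d+Z_r = 0.1000+0.1000+0.0050 = 0.2050 m
sum ≈ 0.0660+0.5042+0.7813+0.2050 ≈ 1.5565 m = S ✓

v_R_max = 11/10 m/s = 1.1000 m/s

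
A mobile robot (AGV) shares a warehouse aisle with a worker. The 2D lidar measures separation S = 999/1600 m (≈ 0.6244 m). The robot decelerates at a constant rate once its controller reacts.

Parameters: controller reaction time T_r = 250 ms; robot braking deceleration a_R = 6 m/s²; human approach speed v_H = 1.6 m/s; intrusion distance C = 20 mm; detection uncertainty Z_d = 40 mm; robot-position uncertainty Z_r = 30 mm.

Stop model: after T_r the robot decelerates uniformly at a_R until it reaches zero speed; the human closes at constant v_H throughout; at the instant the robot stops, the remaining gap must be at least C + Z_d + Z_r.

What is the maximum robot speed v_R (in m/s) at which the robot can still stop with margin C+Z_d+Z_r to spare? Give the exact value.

v_R_max = 1/4 m/s = 0.2500 m/s

quadratic (1/12)·v² + (31/60)·v + (-43/320) = 0
  disc = (31/60)² − 4·(1/12)·(-43/320) = 4489/14400 ; √disc = 67/120
  v_R = (−(31/60) + 67/120) / (2·(1/12)) = 1/4 m/s
check:
braking lasts T_s = (1/4)/6 = 0.0417 s
reaction-phase robot travel = 0.2500·0.2500 = 0.0625 m
robot under decel: 0.2500²/(2·6.0000) = 0.0052 m
human closes 1.6000·0.2917 = 0.4667 m
C+Z_d+Z_r = 0.0200+0.0400+0.0300 = 0.0900 m
sum ≈ 0.0625+0.0052+0.4667+0.0900 ≈ 0.6244 m = S ✓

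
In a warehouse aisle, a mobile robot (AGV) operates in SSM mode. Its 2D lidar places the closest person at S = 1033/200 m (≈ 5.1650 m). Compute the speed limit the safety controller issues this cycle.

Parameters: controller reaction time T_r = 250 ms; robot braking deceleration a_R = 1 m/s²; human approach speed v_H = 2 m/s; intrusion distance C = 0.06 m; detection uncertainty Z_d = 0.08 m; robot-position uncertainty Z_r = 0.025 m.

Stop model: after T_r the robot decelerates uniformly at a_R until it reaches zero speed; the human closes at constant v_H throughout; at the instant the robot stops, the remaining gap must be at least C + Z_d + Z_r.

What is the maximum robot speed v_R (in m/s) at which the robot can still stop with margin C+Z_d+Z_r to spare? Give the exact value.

v_R_max = 3/2 m/s = 1.5000 m/s

collect terms ⇒ (1/2)·v_R² + (9/4)·v_R + (-9/2) = 0
  disc = (9/4)² − 4·(1/2)·(-9/2) = 225/16 ; √disc = 15/4
  v_R = (−(9/4) + 15/4) / (2·(1/2)) = 3/2 m/s
check:
T_s = v_R/a_R = (3/2)/1 = 1.5000 s
robot covers v_R·T_r = 1.5000·0.2500 = 0.3750 m before braking
robot under decel: 1.5000²/(2·1.0000) = 1.1250 m
human over T_r+T_s: 2.0000·(0.2500+1.5000) = 3.5000 m
residual clearance needed = 0.0600+0.0800+0.0250 = 0.1650 m
sum ≈ 0.3750+1.1250+3.5000+0.1650 ≈ 5.1650 m = S ✓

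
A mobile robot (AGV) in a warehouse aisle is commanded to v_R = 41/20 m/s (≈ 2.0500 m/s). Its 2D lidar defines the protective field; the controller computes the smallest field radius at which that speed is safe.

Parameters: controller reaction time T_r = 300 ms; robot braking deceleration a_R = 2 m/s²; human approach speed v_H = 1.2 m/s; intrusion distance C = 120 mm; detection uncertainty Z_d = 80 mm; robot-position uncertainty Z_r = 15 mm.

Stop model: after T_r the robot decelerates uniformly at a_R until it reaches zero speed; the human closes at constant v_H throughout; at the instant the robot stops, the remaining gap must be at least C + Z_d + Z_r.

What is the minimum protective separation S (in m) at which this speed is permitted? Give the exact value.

S_min = 5553/1600 m = 3.4706 m

stop time T_s = (41/20)/2 = 1.0250 s
robot covers v_R·T_r = 2.0500·0.3000 = 0.6150 m before braking
robot covers 2.0500·1.0250 − ½·2.0000·1.0250² = 1.0506 m while stopping
human over T_r+T_s: 1.2000·(0.3000+1.0250) = 1.5900 m
residual clearance needed = 0.1200+0.0800+0.0150 = 0.2150 m
S_min ≈ 0.6150+1.0506+1.5900+0.2150  ⇒  S_min = 5553/1600 m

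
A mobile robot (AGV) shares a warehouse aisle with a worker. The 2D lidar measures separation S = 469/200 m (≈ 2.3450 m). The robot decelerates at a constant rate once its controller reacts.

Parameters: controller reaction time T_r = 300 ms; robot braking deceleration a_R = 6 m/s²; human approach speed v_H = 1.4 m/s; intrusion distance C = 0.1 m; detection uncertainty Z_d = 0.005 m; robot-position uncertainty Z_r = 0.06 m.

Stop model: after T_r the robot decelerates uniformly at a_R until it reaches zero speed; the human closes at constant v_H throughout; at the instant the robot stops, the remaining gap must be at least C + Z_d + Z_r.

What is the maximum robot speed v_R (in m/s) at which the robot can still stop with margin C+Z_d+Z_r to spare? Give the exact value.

v_R_max = 12/5 m/s = 2.4000 m/s

quadratic (1/12)·v² + (8/15)·v + (-44/25) = 0
  disc = (8/15)² − 4·(1/12)·(-44/25) = 196/225 ; √disc = 14/15
  v_R = (−(8/15) + 14/15) / (2·(1/12)) = 12/5 m/s
check:
stop time T_s = (12/5)/6 = 0.4000 s
reaction-phase robot travel = 2.4000·0.3000 = 0.7200 m
robot under decel: 2.4000²/(2·6.0000) = 0.4800 m
human over T_r+T_s: 1.4000·(0.3000+0.4000) = 0.9800 m
C+Z_d+Z_r = 0.1000+0.0050+0.0600 = 0.1650 m
sum ≈ 0.7200+0.4800+0.9800+0.1650 ≈ 2.3450 m = S ✓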